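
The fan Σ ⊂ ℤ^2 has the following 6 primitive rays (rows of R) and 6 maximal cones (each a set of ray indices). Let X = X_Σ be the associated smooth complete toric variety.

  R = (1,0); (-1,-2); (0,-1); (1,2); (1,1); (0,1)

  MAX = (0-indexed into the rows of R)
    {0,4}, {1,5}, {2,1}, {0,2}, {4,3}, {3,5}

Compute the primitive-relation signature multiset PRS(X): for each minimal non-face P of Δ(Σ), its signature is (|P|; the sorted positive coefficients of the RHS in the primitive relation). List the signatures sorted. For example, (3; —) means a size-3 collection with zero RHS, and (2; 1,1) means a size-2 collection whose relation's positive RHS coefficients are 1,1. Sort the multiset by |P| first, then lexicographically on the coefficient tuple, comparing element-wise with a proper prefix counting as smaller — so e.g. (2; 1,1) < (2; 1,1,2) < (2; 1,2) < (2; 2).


The 9 primitive collections of Σ (r=6, n=2):

  P={1,3}:  v_{1} + v_{3} = 0  →  sig = (2; —)
  P={2,5}:  v_{2} + v_{5} = 0  →  sig = (2; —)
  P={0,5}:  v_{0} + v_{5} = v_{4}  →  sig = (2; 1)
  P={1,4}:  v_{1} + v_{4} = v_{2}  →  sig = (2; 1)
  P={2,3}:  v_{2} + v_{3} = v_{4}  →  sig = (2; 1)
  P={2,4}:  v_{2} + v_{4} = v_{0}  →  sig = (2; 1)
  P={4,5}:  v_{4} + v_{5} = v_{3}  →  sig = (2; 1)
  P={0,1}:  v_{0} + v_{1} = 2·v_{2}  →  sig = (2; 2)
  P={0,3}:  v_{0} + v_{3} = 2·v_{4}  →  sig = (2; 2)

so the primitive-relation signature multiset is
    (2; —)
    (2; —)
    (2; 1)
    (2; 1)
    (2; 1)
    (2; 1)
    (2; 1)
    (2; 2)
    (2; 2)


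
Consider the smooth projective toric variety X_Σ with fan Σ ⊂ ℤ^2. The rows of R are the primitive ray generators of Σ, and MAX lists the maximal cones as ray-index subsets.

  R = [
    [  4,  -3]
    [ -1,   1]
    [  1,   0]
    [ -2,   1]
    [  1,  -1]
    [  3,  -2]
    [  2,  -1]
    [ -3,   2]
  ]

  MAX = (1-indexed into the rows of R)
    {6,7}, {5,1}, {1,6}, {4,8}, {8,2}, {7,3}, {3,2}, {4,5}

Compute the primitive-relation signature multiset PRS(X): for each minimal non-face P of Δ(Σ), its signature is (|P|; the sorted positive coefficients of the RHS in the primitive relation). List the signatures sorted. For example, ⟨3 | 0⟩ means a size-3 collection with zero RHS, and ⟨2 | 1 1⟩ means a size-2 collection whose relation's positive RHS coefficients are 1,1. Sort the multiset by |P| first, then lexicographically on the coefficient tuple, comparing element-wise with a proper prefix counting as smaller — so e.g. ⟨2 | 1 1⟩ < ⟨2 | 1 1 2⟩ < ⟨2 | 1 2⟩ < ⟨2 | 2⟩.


20 collections generate NE(X_Σ); each relation:

  P = {2,5}:  v_{2} + v_{5} = 0  ⟹  sig = ⟨2 | 0⟩
  P = {4,7}:  v_{4} + v_{7} = 0  ⟹  sig = ⟨2 | 0⟩
  P = {6,8}:  v_{6} + v_{8} = 0  ⟹  sig = ⟨2 | 0⟩
  P = {1,2}:  v_{1} + v_{2} = v_{6}  ⟹  sig = ⟨2 | 1⟩
  P = {1,8}:  v_{1} + v_{8} = v_{5}  ⟹  sig = ⟨2 | 1⟩
  P = {2,4}:  v_{2} + v_{4} = v_{8}  ⟹  sig = ⟨2 | 1⟩
  P = {2,6}:  v_{2} + v_{6} = v_{7}  ⟹  sig = ⟨2 | 1⟩
  P = {2,7}:  v_{2} + v_{7} = v_{3}  ⟹  sig = ⟨2 | 1⟩
  P = {3,4}:  v_{3} + v_{4} = v_{2}  ⟹  sig = ⟨2 | 1⟩
  P = {3,5}:  v_{3} + v_{5} = v_{7}  ⟹  sig = ⟨2 | 1⟩
  P = {4,6}:  v_{4} + v_{6} = v_{5}  ⟹  sig = ⟨2 | 1⟩
  P = {5,6}:  v_{5} + v_{6} = v_{1}  ⟹  sig = ⟨2 | 1⟩
  P = {5,7}:  v_{5} + v_{7} = v_{6}  ⟹  sig = ⟨2 | 1⟩
  P = {5,8}:  v_{5} + v_{8} = v_{4}  ⟹  sig = ⟨2 | 1⟩
  P = {7,8}:  v_{7} + v_{8} = v_{2}  ⟹  sig = ⟨2 | 1⟩
  P = {1,3}:  v_{1} + v_{3} = v_{6} + v_{7}  ⟹  sig = ⟨2 | 1 1⟩
  P = {1,4}:  v_{1} + v_{4} = 2·v_{5}  ⟹  sig = ⟨2 | 2⟩
  P = {1,7}:  v_{1} + v_{7} = 2·v_{6}  ⟹  sig = ⟨2 | 2⟩
  P = {3,6}:  v_{3} + v_{6} = 2·v_{7}  ⟹  sig = ⟨2 | 2⟩
  P = {3,8}:  v_{3} + v_{8} = 2·v_{2}  ⟹  sig = ⟨2 | 2⟩

Signatures (|P|; sorted positive RHS coefficients), sorted:
[⟨2 | 0⟩, ⟨2 | 0⟩, ⟨2 | 0⟩, ⟨2 | 1⟩, ⟨2 | 1⟩, ⟨2 | 1⟩, ⟨2 | 1⟩, ⟨2 | 1⟩, ⟨2 | 1⟩, ⟨2 | 1⟩, ⟨2 | 1⟩, ⟨2 | 1⟩, ⟨2 | 1⟩, ⟨2 | 1⟩, ⟨2 | 1⟩, ⟨2 | 1 1⟩, ⟨2 | 2⟩, ⟨2 | 2⟩, ⟨2 | 2⟩, ⟨2 | 2⟩]


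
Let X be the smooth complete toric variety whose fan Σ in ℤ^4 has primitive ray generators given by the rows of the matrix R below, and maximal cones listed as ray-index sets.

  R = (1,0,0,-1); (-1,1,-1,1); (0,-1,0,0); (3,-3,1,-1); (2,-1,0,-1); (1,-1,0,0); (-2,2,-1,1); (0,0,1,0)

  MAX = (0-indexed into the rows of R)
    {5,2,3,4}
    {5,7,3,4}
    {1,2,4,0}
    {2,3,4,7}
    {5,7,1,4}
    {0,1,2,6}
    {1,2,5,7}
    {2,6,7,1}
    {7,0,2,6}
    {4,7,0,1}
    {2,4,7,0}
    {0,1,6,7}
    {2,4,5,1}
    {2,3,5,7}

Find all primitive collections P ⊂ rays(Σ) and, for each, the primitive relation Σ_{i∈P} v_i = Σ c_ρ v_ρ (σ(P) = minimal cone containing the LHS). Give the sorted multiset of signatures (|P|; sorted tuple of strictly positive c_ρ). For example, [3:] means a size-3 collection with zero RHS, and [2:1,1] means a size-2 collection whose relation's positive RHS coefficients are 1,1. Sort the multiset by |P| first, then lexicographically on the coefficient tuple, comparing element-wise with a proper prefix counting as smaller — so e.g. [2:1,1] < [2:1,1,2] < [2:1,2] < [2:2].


Σ has 9 primitive collections:

  • {0,5}:  v_{0} + v_{5} = v_{4}  ⟹  sig = [2:1]
  • {3,6}:  v_{3} + v_{6} = v_{5}  ⟹  sig = [2:1]
  • {5,6}:  v_{5} + v_{6} = v_{1}  ⟹  sig = [2:1]
  • {4,6}:  v_{4} + v_{6} = v_{0} + v_{1}  ⟹  sig = [2:1,1]
  • {0,3}:  v_{0} + v_{3} = v_{2} + 2·v_{4} + v_{7}  ⟹  sig = [2:1,1,2]
  • {1,3}:  v_{1} + v_{3} = 2·v_{5}  ⟹  sig = [2:2]
  • {0,1,2,7}:  v_{0} + v_{1} + v_{2} + v_{7} = 0  ⟹  sig = [4:]
  • {1,2,4,7}:  v_{1} + v_{2} + v_{4} + v_{7} = v_{5}  ⟹  sig = [4:1]
  • {2,4,5,7}:  v_{2} + v_{4} + v_{5} + v_{7} = v_{3}  ⟹  sig = [4:1]

Hence PRS(X_Σ) =
    [2:1]
    [2:1]
    [2:1]
    [2:1,1]
    [2:1,1,2]
    [2:2]
    [4:]
    [4:1]
    [4:1]


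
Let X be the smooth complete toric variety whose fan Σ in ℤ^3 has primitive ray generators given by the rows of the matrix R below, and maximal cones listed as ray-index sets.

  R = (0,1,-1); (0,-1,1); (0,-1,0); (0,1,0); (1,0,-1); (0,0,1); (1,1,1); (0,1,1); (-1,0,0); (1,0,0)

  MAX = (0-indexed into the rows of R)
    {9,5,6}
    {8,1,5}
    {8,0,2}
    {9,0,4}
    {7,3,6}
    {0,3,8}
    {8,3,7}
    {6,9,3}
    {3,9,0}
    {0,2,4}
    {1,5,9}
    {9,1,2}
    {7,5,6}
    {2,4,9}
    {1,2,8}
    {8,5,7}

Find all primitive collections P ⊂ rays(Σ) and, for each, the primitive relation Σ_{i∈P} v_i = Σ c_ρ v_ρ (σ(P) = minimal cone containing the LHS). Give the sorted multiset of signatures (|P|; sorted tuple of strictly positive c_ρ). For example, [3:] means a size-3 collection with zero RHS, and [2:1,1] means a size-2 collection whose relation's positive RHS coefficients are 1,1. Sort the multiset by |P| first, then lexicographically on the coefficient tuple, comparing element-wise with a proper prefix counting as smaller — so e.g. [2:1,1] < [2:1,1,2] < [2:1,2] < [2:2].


|primitive collections| = 22. Relations:

  • {0,1}:  v_{0} + v_{1} = 0 — sig = [2:]
  • {2,3}:  v_{2} + v_{3} = 0 — sig = [2:]
  • {8,9}:  v_{8} + v_{9} = 0 — sig = [2:]
  • {0,5}:  v_{0} + v_{5} = v_{3} — sig = [2:1]
  • {1,3}:  v_{1} + v_{3} = v_{5} — sig = [2:1]
  • {2,5}:  v_{2} + v_{5} = v_{1} — sig = [2:1]
  • {2,7}:  v_{2} + v_{7} = v_{5} — sig = [2:1]
  • {3,5}:  v_{3} + v_{5} = v_{7} — sig = [2:1]
  • {4,5}:  v_{4} + v_{5} = v_{9} — sig = [2:1]
  • {6,8}:  v_{6} + v_{8} = v_{7} — sig = [2:1]
  • {7,9}:  v_{7} + v_{9} = v_{6} — sig = [2:1]
  • {1,4}:  v_{1} + v_{4} = v_{2} + v_{9} — sig = [2:1,1]
  • {2,6}:  v_{2} + v_{6} = v_{5} + v_{9} — sig = [2:1,1]
  • {3,4}:  v_{3} + v_{4} = v_{0} + v_{9} — sig = [2:1,1]
  • {4,7}:  v_{4} + v_{7} = v_{3} + v_{9} — sig = [2:1,1]
  • {4,8}:  v_{4} + v_{8} = v_{0} + v_{2} — sig = [2:1,1]
  • {0,6}:  v_{0} + v_{6} = 2·v_{3} + v_{9} — sig = [2:1,2]
  • {1,6}:  v_{1} + v_{6} = 2·v_{5} + v_{9} — sig = [2:1,2]
  • {4,6}:  v_{4} + v_{6} = v_{3} + 2·v_{9} — sig = [2:1,2]
  • {0,7}:  v_{0} + v_{7} = 2·v_{3} — sig = [2:2]
  • {1,7}:  v_{1} + v_{7} = 2·v_{5} — sig = [2:2]
  • {0,2,9}:  v_{0} + v_{2} + v_{9} = v_{4} — sig = [3:1]

Signatures (|P|; sorted positive RHS coefficients), sorted:
    [2:]
    [2:]
    [2:]
    [2:1]
    [2:1]
    [2:1]
    [2:1]
    [2:1]
    [2:1]
    [2:1]
    [2:1]
    [2:1,1]
    [2:1,1]
    [2:1,1]
    [2:1,1]
    [2:1,1]
    [2:1,2]
    [2:1,2]
    [2:1,2]
    [2:2]
    [2:2]
    [3:1]


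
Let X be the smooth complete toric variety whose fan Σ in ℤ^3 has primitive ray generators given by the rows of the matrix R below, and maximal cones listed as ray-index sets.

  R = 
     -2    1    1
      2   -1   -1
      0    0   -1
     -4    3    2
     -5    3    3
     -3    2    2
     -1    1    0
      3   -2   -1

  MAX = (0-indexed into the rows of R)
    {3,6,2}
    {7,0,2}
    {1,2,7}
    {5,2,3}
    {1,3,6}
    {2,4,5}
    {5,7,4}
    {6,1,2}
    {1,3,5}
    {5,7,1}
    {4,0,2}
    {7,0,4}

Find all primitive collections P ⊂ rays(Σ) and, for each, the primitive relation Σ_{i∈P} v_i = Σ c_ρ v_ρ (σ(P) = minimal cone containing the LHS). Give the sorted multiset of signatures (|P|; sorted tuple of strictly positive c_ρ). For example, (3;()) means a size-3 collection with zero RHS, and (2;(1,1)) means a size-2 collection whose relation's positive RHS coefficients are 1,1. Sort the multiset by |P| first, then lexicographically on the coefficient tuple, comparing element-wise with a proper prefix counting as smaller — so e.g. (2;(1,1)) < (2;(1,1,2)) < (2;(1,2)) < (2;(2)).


Δ(Σ) — 8 vertices, 14 min non-faces:

  {0,1}:  v_{0} + v_{1} = 0  ⟹  sig = (2;())
  {0,5}:  v_{0} + v_{5} = v_{4}  ⟹  sig = (2;(1))
  {1,4}:  v_{1} + v_{4} = v_{5}  ⟹  sig = (2;(1))
  {5,6}:  v_{5} + v_{6} = v_{3}  ⟹  sig = (2;(1))
  {6,7}:  v_{6} + v_{7} = v_{1}  ⟹  sig = (2;(1))
  {0,6}:  v_{0} + v_{6} = v_{2} + v_{5}  ⟹  sig = (2;(1,1))
  {3,7}:  v_{3} + v_{7} = v_{1} + v_{5}  ⟹  sig = (2;(1,1))
  {0,3}:  v_{0} + v_{3} = v_{2} + 2·v_{5}  ⟹  sig = (2;(1,2))
  {4,6}:  v_{4} + v_{6} = v_{2} + 2·v_{5}  ⟹  sig = (2;(1,2))
  {3,4}:  v_{3} + v_{4} = v_{2} + 3·v_{5}  ⟹  sig = (2;(1,3))
  {2,5,7}:  v_{2} + v_{5} + v_{7} = 0  ⟹  sig = (3;())
  {1,2,5}:  v_{1} + v_{2} + v_{5} = v_{6}  ⟹  sig = (3;(1))
  {2,4,7}:  v_{2} + v_{4} + v_{7} = v_{0}  ⟹  sig = (3;(1))
  {1,2,3}:  v_{1} + v_{2} + v_{3} = 2·v_{6}  ⟹  sig = (3;(2))

Signatures (|P|; sorted positive RHS coefficients), sorted:
{ (2;()),  (2;(1)) ×4,  (2;(1,1)) ×2,  (2;(1,2)) ×2,  (2;(1,3)),  (3;()),  (3;(1)) ×2,  (3;(2)) }


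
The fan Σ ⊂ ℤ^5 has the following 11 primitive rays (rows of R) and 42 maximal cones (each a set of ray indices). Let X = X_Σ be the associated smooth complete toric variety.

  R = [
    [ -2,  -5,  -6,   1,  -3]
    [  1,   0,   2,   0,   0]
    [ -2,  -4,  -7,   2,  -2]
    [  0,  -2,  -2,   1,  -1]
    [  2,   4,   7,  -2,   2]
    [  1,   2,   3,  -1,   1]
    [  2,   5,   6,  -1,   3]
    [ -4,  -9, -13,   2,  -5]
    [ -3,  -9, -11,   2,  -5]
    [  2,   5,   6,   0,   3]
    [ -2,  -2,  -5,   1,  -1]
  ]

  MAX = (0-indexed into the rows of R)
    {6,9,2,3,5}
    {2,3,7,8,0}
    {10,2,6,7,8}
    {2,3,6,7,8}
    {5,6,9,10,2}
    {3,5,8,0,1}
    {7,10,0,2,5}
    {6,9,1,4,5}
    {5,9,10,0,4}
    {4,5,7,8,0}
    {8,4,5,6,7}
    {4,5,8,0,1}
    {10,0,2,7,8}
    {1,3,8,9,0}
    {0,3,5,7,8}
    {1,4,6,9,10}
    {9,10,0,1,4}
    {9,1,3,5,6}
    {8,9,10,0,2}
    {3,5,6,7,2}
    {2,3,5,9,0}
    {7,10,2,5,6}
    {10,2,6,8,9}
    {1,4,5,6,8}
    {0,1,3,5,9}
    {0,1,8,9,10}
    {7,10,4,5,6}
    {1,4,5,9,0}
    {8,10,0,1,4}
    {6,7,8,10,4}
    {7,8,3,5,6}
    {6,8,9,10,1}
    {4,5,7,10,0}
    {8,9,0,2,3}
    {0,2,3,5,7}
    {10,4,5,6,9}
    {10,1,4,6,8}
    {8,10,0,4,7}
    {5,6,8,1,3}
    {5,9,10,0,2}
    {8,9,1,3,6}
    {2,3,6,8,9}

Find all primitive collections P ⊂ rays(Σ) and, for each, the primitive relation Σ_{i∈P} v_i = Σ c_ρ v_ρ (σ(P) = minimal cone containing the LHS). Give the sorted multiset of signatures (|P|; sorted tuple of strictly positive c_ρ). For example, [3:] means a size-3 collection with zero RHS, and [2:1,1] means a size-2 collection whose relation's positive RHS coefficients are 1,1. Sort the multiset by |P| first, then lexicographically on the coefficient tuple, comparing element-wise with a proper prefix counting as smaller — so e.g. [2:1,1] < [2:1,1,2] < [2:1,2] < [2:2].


Primitive collections (12):

  {0,6}:  v_{0} + v_{6} = 0 ; sig = [2:]
  {2,4}:  v_{2} + v_{4} = 0 ; sig = [2:]
  {1,7}:  v_{1} + v_{7} = v_{8} ; sig = [2:1]
  {3,10}:  v_{3} + v_{10} = v_{2} ; sig = [2:1]
  {7,9}:  v_{7} + v_{9} = v_{2} ; sig = [2:1]
  {1,2}:  v_{1} + v_{2} = v_{8} + v_{9} ; sig = [2:1,1]
  {3,4}:  v_{3} + v_{4} = v_{1} + v_{5} ; sig = [2:1,1]
  {1,5,10}:  v_{1} + v_{5} + v_{10} = 0 ; sig = [3:]
  {4,8,9}:  v_{4} + v_{8} + v_{9} = v_{1} ; sig = [3:1]
  {5,8,9}:  v_{5} + v_{8} + v_{9} = v_{3} ; sig = [3:1]
  {5,8,10}:  v_{5} + v_{8} + v_{10} = v_{7} ; sig = [3:1]
  {2,5,8}:  v_{2} + v_{5} + v_{8} = v_{3} + v_{7} ; sig = [3:1,1]

Hence PRS(X_Σ) =
[[2:], [2:], [2:1], [2:1], [2:1], [2:1,1], [2:1,1], [3:], [3:1], [3:1], [3:1], [3:1,1]]


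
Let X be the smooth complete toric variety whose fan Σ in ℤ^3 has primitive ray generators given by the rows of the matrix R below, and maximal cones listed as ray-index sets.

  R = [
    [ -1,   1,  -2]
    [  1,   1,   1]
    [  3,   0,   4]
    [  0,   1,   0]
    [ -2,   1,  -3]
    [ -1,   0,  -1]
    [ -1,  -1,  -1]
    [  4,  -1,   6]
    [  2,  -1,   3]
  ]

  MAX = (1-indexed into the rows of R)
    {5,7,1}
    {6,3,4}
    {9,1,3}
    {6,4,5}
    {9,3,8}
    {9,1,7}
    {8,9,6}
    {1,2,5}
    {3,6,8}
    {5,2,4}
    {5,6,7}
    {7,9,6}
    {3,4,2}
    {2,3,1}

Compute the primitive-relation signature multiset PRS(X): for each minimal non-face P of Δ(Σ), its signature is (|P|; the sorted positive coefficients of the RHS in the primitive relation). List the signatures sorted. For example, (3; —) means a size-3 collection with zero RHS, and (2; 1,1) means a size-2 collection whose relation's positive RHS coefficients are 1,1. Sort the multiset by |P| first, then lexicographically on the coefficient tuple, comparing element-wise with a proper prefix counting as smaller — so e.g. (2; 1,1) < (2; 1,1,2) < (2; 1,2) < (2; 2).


16 minimal non-faces of Δ(Σ) (on 9 rays):

  P={2,7}:  v_{2} + v_{7} = 0  ⟹  sig = (2; —)
  P={5,9}:  v_{5} + v_{9} = 0  ⟹  sig = (2; —)
  P={1,6}:  v_{1} + v_{6} = v_{5}  ⟹  sig = (2; 1)
  P={1,8}:  v_{1} + v_{8} = v_{3}  ⟹  sig = (2; 1)
  P={2,6}:  v_{2} + v_{6} = v_{4}  ⟹  sig = (2; 1)
  P={2,9}:  v_{2} + v_{9} = v_{3}  ⟹  sig = (2; 1)
  P={3,5}:  v_{3} + v_{5} = v_{2}  ⟹  sig = (2; 1)
  P={3,7}:  v_{3} + v_{7} = v_{9}  ⟹  sig = (2; 1)
  P={4,7}:  v_{4} + v_{7} = v_{6}  ⟹  sig = (2; 1)
  P={1,4}:  v_{1} + v_{4} = v_{2} + v_{5}  ⟹  sig = (2; 1,1)
  P={4,9}:  v_{4} + v_{9} = v_{3} + v_{6}  ⟹  sig = (2; 1,1)
  P={5,8}:  v_{5} + v_{8} = v_{3} + v_{6}  ⟹  sig = (2; 1,1)
  P={2,8}:  v_{2} + v_{8} = 2·v_{3} + v_{6}  ⟹  sig = (2; 1,2)
  P={7,8}:  v_{7} + v_{8} = v_{6} + 2·v_{9}  ⟹  sig = (2; 1,2)
  P={4,8}:  v_{4} + v_{8} = 2·v_{3} + 2·v_{6}  ⟹  sig = (2; 2,2)
  P={3,6,9}:  v_{3} + v_{6} + v_{9} = v_{8}  ⟹  sig = (3; 1)

so the primitive-relation signature multiset is
    (2; —)
    (2; —)
    (2; 1)
    (2; 1)
    (2; 1)
    (2; 1)
    (2; 1)
    (2; 1)
    (2; 1)
    (2; 1,1)
    (2; 1,1)
    (2; 1,1)
    (2; 1,2)
    (2; 1,2)
    (2; 2,2)
    (3; 1)


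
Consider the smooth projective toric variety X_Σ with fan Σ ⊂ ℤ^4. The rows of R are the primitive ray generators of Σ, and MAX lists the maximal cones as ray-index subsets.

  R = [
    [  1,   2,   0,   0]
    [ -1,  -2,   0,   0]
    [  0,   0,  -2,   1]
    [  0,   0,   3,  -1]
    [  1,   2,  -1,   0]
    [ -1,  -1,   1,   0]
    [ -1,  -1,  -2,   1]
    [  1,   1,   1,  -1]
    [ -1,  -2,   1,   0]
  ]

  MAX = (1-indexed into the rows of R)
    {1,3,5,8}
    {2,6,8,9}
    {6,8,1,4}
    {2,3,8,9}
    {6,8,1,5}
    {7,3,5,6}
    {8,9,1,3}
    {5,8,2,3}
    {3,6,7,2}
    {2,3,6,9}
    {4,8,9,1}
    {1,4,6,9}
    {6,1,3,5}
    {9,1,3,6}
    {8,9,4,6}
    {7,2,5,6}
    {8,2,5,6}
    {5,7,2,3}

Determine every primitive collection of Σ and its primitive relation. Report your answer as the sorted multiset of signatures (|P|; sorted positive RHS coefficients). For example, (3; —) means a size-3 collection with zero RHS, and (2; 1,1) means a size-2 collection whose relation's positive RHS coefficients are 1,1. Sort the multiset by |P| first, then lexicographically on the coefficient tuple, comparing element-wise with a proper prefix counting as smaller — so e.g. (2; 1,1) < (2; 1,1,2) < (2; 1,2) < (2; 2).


12 collections generate NE(X_Σ); each relation:

  P={1,2}:  v_{1} + v_{2} = 0  ⟹  sig = (2; —)
  P={5,9}:  v_{5} + v_{9} = 0  ⟹  sig = (2; —)
  P={4,7}:  v_{4} + v_{7} = v_{6}  ⟹  sig = (2; 1)
  P={3,4}:  v_{3} + v_{4} = v_{1} + v_{9}  ⟹  sig = (2; 1,1)
  P={7,8}:  v_{7} + v_{8} = v_{2} + v_{5}  ⟹  sig = (2; 1,1)
  P={1,7}:  v_{1} + v_{7} = v_{3} + v_{5} + v_{6}  ⟹  sig = (2; 1,1,1)
  P={2,4}:  v_{2} + v_{4} = v_{6} + v_{8} + v_{9}  ⟹  sig = (2; 1,1,1)
  P={4,5}:  v_{4} + v_{5} = v_{1} + v_{6} + v_{8}  ⟹  sig = (2; 1,1,1)
  P={7,9}:  v_{7} + v_{9} = v_{2} + v_{3} + v_{6}  ⟹  sig = (2; 1,1,1)
  P={3,6,8}:  v_{3} + v_{6} + v_{8} = 0  ⟹  sig = (3; —)
  P={1,6,8,9}:  v_{1} + v_{6} + v_{8} + v_{9} = v_{4}  ⟹  sig = (4; 1)
  P={2,3,5,6}:  v_{2} + v_{3} + v_{5} + v_{6} = v_{7}  ⟹  sig = (4; 1)

Hence PRS(X_Σ) =
[(2; —), (2; —), (2; 1), (2; 1,1), (2; 1,1), (2; 1,1,1), (2; 1,1,1), (2; 1,1,1), (2; 1,1,1), (3; —), (4; 1), (4; 1)]


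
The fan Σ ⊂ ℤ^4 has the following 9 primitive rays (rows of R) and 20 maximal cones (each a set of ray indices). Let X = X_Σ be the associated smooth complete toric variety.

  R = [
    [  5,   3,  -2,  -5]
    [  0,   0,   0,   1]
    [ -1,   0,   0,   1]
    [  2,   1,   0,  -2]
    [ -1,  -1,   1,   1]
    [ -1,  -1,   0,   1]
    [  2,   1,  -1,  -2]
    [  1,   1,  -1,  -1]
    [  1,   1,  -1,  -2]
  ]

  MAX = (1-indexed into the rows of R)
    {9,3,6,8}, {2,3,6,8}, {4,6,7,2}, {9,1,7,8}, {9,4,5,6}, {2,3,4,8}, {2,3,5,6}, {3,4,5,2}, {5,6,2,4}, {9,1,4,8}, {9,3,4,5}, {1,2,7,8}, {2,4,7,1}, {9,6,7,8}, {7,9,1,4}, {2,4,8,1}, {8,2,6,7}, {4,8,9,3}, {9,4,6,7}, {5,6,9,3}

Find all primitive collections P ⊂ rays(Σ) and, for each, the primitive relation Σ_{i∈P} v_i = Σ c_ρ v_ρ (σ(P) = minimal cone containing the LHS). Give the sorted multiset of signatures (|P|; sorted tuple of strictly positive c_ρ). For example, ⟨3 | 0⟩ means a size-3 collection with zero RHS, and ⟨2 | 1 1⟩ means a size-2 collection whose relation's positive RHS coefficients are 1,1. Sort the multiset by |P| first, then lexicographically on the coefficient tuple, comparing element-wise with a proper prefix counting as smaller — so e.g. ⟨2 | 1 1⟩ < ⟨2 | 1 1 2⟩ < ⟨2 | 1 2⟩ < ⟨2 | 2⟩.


Minimal non-faces — 10 found among 9 rays, 20 max cones:

  P = {5,8}:  v_{5} + v_{8} = 0  ⟹  sig = ⟨2 | 0⟩
  P = {2,9}:  v_{2} + v_{9} = v_{8}  ⟹  sig = ⟨2 | 1⟩
  P = {3,7}:  v_{3} + v_{7} = v_{8}  ⟹  sig = ⟨2 | 1⟩
  P = {1,5}:  v_{1} + v_{5} = v_{4} + v_{7}  ⟹  sig = ⟨2 | 1 1⟩
  P = {5,7}:  v_{5} + v_{7} = v_{4} + v_{6}  ⟹  sig = ⟨2 | 1 1⟩
  P = {1,3}:  v_{1} + v_{3} = v_{4} + 2·v_{8}  ⟹  sig = ⟨2 | 1 2⟩
  P = {1,6}:  v_{1} + v_{6} = 2·v_{7}  ⟹  sig = ⟨2 | 2⟩
  P = {3,4,6}:  v_{3} + v_{4} + v_{6} = 0  ⟹  sig = ⟨3 | 0⟩
  P = {4,6,8}:  v_{4} + v_{6} + v_{8} = v_{7}  ⟹  sig = ⟨3 | 1⟩
  P = {4,7,8}:  v_{4} + v_{7} + v_{8} = v_{1}  ⟹  sig = ⟨3 | 1⟩

Sorted signature multiset PRS(X):
    ⟨2 | 0⟩
    ⟨2 | 1⟩
    ⟨2 | 1⟩
    ⟨2 | 1 1⟩
    ⟨2 | 1 1⟩
    ⟨2 | 1 2⟩
    ⟨2 | 2⟩
    ⟨3 | 0⟩
    ⟨3 | 1⟩
    ⟨3 | 1⟩


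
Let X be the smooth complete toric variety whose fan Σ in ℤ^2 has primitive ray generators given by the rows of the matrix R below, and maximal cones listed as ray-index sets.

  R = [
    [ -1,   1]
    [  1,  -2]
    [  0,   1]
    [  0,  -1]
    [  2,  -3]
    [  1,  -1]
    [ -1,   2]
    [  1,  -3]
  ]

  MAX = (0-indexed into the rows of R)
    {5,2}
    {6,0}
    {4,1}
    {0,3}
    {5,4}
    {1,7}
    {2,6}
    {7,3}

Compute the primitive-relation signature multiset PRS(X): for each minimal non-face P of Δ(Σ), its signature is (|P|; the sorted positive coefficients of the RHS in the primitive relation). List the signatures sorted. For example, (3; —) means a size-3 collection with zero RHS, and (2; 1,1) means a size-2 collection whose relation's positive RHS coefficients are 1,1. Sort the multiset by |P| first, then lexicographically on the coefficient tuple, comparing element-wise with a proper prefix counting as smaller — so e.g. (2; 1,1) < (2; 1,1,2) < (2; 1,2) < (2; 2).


20 collections generate NE(X_Σ); each relation:

  P={0,5}:  v_{0} + v_{5} = 0  ⟹  sig = (2; —)
  P={1,6}:  v_{1} + v_{6} = 0  ⟹  sig = (2; —)
  P={2,3}:  v_{2} + v_{3} = 0  ⟹  sig = (2; —)
  P={0,1}:  v_{0} + v_{1} = v_{3}  ⟹  sig = (2; 1)
  P={0,2}:  v_{0} + v_{2} = v_{6}  ⟹  sig = (2; 1)
  P={0,4}:  v_{0} + v_{4} = v_{1}  ⟹  sig = (2; 1)
  P={1,2}:  v_{1} + v_{2} = v_{5}  ⟹  sig = (2; 1)
  P={1,3}:  v_{1} + v_{3} = v_{7}  ⟹  sig = (2; 1)
  P={1,5}:  v_{1} + v_{5} = v_{4}  ⟹  sig = (2; 1)
  P={2,7}:  v_{2} + v_{7} = v_{1}  ⟹  sig = (2; 1)
  P={3,5}:  v_{3} + v_{5} = v_{1}  ⟹  sig = (2; 1)
  P={3,6}:  v_{3} + v_{6} = v_{0}  ⟹  sig = (2; 1)
  P={4,6}:  v_{4} + v_{6} = v_{5}  ⟹  sig = (2; 1)
  P={5,6}:  v_{5} + v_{6} = v_{2}  ⟹  sig = (2; 1)
  P={6,7}:  v_{6} + v_{7} = v_{3}  ⟹  sig = (2; 1)
  P={0,7}:  v_{0} + v_{7} = 2·v_{3}  ⟹  sig = (2; 2)
  P={2,4}:  v_{2} + v_{4} = 2·v_{5}  ⟹  sig = (2; 2)
  P={3,4}:  v_{3} + v_{4} = 2·v_{1}  ⟹  sig = (2; 2)
  P={5,7}:  v_{5} + v_{7} = 2·v_{1}  ⟹  sig = (2; 2)
  P={4,7}:  v_{4} + v_{7} = 3·v_{1}  ⟹  sig = (2; 3)

so the primitive-relation signature multiset is
    |P|=2: 20 collections, coeffs (), (), (), (1), (1), (1), (1), (1), (1), (1), (1), (1), (1), (1), (1), (2), (2), (2), (2), (3)


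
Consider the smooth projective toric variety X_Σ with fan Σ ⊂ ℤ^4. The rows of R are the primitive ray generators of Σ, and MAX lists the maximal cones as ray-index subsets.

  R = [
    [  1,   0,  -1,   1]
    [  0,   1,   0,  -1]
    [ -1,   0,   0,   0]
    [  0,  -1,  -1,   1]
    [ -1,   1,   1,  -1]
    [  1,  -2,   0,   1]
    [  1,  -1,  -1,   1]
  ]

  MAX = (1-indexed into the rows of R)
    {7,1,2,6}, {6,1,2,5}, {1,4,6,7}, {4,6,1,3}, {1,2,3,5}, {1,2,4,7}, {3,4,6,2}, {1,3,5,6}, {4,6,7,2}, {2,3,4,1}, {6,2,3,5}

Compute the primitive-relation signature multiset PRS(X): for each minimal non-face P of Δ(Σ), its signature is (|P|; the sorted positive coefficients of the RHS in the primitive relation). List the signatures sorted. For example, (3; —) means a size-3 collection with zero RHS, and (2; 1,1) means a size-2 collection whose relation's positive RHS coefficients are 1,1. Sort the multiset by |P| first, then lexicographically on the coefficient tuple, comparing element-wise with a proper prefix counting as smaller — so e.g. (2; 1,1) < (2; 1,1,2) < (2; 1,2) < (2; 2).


|primitive collections| = 5. Relations:

  P = {5,7}:  v_{5} + v_{7} = 0  →  sig = (2; —)
  P = {3,7}:  v_{3} + v_{7} = v_{4}  →  sig = (2; 1)
  P = {4,5}:  v_{4} + v_{5} = v_{3}  →  sig = (2; 1)
  P = {1,2,3,6}:  v_{1} + v_{2} + v_{3} + v_{6} = v_{7}  →  sig = (4; 1)
  P = {1,2,4,6}:  v_{1} + v_{2} + v_{4} + v_{6} = 2·v_{7}  →  sig = (4; 2)

Hence PRS(X_Σ) =
    |P|=2: 3 collections, coeffs (), (1), (1)
    |P|=4: 2 collections, coeffs (1), (2)


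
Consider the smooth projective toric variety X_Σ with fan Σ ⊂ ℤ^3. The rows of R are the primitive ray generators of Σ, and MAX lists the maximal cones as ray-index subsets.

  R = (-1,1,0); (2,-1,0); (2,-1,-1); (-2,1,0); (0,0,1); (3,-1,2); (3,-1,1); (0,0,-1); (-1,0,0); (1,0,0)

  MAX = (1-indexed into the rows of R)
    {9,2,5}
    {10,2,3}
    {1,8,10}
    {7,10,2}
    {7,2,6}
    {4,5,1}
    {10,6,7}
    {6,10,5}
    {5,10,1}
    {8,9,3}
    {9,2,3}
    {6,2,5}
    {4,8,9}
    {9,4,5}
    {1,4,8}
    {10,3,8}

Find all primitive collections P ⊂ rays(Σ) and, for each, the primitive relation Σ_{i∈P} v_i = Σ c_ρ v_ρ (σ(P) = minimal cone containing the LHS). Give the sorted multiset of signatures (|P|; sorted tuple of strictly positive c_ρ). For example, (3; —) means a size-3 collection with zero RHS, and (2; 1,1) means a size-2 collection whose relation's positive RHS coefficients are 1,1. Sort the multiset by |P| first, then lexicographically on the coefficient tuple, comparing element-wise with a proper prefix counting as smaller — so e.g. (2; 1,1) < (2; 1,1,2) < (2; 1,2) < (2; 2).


23 minimal non-faces of Δ(Σ) (on 10 rays):

  • {2,4}:  v_{2} + v_{4} = 0  ⟹  sig = (2; —)
  • {5,8}:  v_{5} + v_{8} = 0  ⟹  sig = (2; —)
  • {9,10}:  v_{9} + v_{10} = 0  ⟹  sig = (2; —)
  • {1,2}:  v_{1} + v_{2} = v_{10}  ⟹  sig = (2; 1)
  • {1,9}:  v_{1} + v_{9} = v_{4}  ⟹  sig = (2; 1)
  • {2,8}:  v_{2} + v_{8} = v_{3}  ⟹  sig = (2; 1)
  • {3,4}:  v_{3} + v_{4} = v_{8}  ⟹  sig = (2; 1)
  • {3,5}:  v_{3} + v_{5} = v_{2}  ⟹  sig = (2; 1)
  • {4,10}:  v_{4} + v_{10} = v_{1}  ⟹  sig = (2; 1)
  • {5,7}:  v_{5} + v_{7} = v_{6}  ⟹  sig = (2; 1)
  • {6,8}:  v_{6} + v_{8} = v_{7}  ⟹  sig = (2; 1)
  • {1,3}:  v_{1} + v_{3} = v_{8} + v_{10}  ⟹  sig = (2; 1,1)
  • {3,6}:  v_{3} + v_{6} = v_{2} + v_{7}  ⟹  sig = (2; 1,1)
  • {4,7}:  v_{4} + v_{7} = v_{5} + v_{10}  ⟹  sig = (2; 1,1)
  • {7,8}:  v_{7} + v_{8} = v_{2} + v_{10}  ⟹  sig = (2; 1,1)
  • {7,9}:  v_{7} + v_{9} = v_{2} + v_{5}  ⟹  sig = (2; 1,1)
  • {1,7}:  v_{1} + v_{7} = v_{5} + 2·v_{10}  ⟹  sig = (2; 1,2)
  • {3,7}:  v_{3} + v_{7} = 2·v_{2} + v_{10}  ⟹  sig = (2; 1,2)
  • {4,6}:  v_{4} + v_{6} = 2·v_{5} + v_{10}  ⟹  sig = (2; 1,2)
  • {6,9}:  v_{6} + v_{9} = v_{2} + 2·v_{5}  ⟹  sig = (2; 1,2)
  • {1,6}:  v_{1} + v_{6} = 2·v_{5} + 2·v_{10}  ⟹  sig = (2; 2,2)
  • {2,5,10}:  v_{2} + v_{5} + v_{10} = v_{7}  ⟹  sig = (3; 1)
  • {2,6,10}:  v_{2} + v_{6} + v_{10} = 2·v_{7}  ⟹  sig = (3; 2)

so the primitive-relation signature multiset is
    |P|=2: 21 collections, coeffs (), (), (), (1), (1), (1), (1), (1), (1), (1), (1), (1,1), (1,1), (1,1), (1,1), (1,1), (1,2), (1,2), (1,2), (1,2), (2,2)
    |P|=3: 2 collections, coeffs (1), (2)


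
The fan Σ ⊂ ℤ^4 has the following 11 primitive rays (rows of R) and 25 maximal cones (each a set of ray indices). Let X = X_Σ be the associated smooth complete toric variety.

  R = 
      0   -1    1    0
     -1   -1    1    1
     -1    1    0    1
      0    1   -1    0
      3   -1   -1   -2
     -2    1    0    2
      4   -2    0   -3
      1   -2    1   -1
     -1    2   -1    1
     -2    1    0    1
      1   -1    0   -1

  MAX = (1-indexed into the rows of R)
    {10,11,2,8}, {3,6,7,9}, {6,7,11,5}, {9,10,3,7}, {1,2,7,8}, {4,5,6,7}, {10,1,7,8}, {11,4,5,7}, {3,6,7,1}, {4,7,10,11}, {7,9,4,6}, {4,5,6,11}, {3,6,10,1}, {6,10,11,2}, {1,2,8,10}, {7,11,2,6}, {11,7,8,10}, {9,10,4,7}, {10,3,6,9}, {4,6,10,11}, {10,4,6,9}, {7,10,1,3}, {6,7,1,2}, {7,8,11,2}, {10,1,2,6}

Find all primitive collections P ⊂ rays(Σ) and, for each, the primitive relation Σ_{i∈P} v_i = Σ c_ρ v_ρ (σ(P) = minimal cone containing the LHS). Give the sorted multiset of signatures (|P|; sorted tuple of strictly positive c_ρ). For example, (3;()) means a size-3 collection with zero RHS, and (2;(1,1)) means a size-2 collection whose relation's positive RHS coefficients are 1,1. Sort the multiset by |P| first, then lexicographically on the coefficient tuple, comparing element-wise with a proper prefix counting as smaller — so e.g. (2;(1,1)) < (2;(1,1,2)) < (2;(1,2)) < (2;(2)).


22 minimal non-faces of Δ(Σ) (on 11 rays):

  • {1,4}:  v_{1} + v_{4} = 0  ⟹  sig = (2;())
  • {3,11}:  v_{3} + v_{11} = 0  ⟹  sig = (2;())
  • {8,9}:  v_{8} + v_{9} = 0  ⟹  sig = (2;())
  • {1,9}:  v_{1} + v_{9} = v_{3}  ⟹  sig = (2;(1))
  • {1,11}:  v_{1} + v_{11} = v_{8}  ⟹  sig = (2;(1))
  • {2,9}:  v_{2} + v_{9} = v_{6}  ⟹  sig = (2;(1))
  • {3,4}:  v_{3} + v_{4} = v_{9}  ⟹  sig = (2;(1))
  • {3,8}:  v_{3} + v_{8} = v_{1}  ⟹  sig = (2;(1))
  • {4,8}:  v_{4} + v_{8} = v_{11}  ⟹  sig = (2;(1))
  • {6,8}:  v_{6} + v_{8} = v_{2}  ⟹  sig = (2;(1))
  • {9,11}:  v_{9} + v_{11} = v_{4}  ⟹  sig = (2;(1))
  • {2,3}:  v_{2} + v_{3} = v_{1} + v_{6}  ⟹  sig = (2;(1,1))
  • {2,4}:  v_{2} + v_{4} = v_{6} + v_{11}  ⟹  sig = (2;(1,1))
  • {5,10}:  v_{5} + v_{10} = v_{4} + v_{11}  ⟹  sig = (2;(1,1))
  • {1,5}:  v_{1} + v_{5} = v_{6} + v_{7} + v_{11}  ⟹  sig = (2;(1,1,1))
  • {3,5}:  v_{3} + v_{5} = v_{4} + v_{6} + v_{7}  ⟹  sig = (2;(1,1,1))
  • {5,8}:  v_{5} + v_{8} = v_{6} + v_{7} + 2·v_{11}  ⟹  sig = (2;(1,1,2))
  • {5,9}:  v_{5} + v_{9} = 2·v_{4} + v_{6} + v_{7}  ⟹  sig = (2;(1,1,2))
  • {2,5}:  v_{2} + v_{5} = 2·v_{6} + v_{7} + 2·v_{11}  ⟹  sig = (2;(1,2,2))
  • {6,7,10}:  v_{6} + v_{7} + v_{10} = 0  ⟹  sig = (3;())
  • {2,7,10}:  v_{2} + v_{7} + v_{10} = v_{8}  ⟹  sig = (3;(1))
  • {4,6,7,11}:  v_{4} + v_{6} + v_{7} + v_{11} = v_{5}  ⟹  sig = (4;(1))

Signatures (|P|; sorted positive RHS coefficients), sorted:
    (2;())
    (2;())
    (2;())
    (2;(1))
    (2;(1))
    (2;(1))
    (2;(1))
    (2;(1))
    (2;(1))
    (2;(1))
    (2;(1))
    (2;(1,1))
    (2;(1,1))
    (2;(1,1))
    (2;(1,1,1))
    (2;(1,1,1))
    (2;(1,1,2))
    (2;(1,1,2))
    (2;(1,2,2))
    (3;())
    (3;(1))
    (4;(1))


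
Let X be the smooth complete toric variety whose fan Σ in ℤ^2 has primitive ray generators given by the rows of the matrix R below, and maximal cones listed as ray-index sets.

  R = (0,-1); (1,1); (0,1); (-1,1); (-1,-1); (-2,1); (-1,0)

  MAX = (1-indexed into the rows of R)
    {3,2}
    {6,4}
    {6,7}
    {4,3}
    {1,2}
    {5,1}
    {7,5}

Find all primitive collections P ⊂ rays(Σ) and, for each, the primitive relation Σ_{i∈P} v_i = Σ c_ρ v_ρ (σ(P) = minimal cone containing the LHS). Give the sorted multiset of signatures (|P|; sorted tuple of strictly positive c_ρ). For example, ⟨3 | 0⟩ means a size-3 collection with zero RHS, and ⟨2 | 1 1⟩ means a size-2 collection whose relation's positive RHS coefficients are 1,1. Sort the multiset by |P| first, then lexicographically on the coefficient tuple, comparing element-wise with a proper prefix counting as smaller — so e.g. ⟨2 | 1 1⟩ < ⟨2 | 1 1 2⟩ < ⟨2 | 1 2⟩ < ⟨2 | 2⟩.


14 collections generate NE(X_Σ); each relation:

  • {1,3}:  v_{1} + v_{3} = 0  ⇒ sig = ⟨2 | 0⟩
  • {2,5}:  v_{2} + v_{5} = 0  ⇒ sig = ⟨2 | 0⟩
  • {1,4}:  v_{1} + v_{4} = v_{7}  ⇒ sig = ⟨2 | 1⟩
  • {1,7}:  v_{1} + v_{7} = v_{5}  ⇒ sig = ⟨2 | 1⟩
  • {2,7}:  v_{2} + v_{7} = v_{3}  ⇒ sig = ⟨2 | 1⟩
  • {3,5}:  v_{3} + v_{5} = v_{7}  ⇒ sig = ⟨2 | 1⟩
  • {3,7}:  v_{3} + v_{7} = v_{4}  ⇒ sig = ⟨2 | 1⟩
  • {4,7}:  v_{4} + v_{7} = v_{6}  ⇒ sig = ⟨2 | 1⟩
  • {2,6}:  v_{2} + v_{6} = v_{3} + v_{4}  ⇒ sig = ⟨2 | 1 1⟩
  • {1,6}:  v_{1} + v_{6} = 2·v_{7}  ⇒ sig = ⟨2 | 2⟩
  • {2,4}:  v_{2} + v_{4} = 2·v_{3}  ⇒ sig = ⟨2 | 2⟩
  • {3,6}:  v_{3} + v_{6} = 2·v_{4}  ⇒ sig = ⟨2 | 2⟩
  • {4,5}:  v_{4} + v_{5} = 2·v_{7}  ⇒ sig = ⟨2 | 2⟩
  • {5,6}:  v_{5} + v_{6} = 3·v_{7}  ⇒ sig = ⟨2 | 3⟩

Sorted signature multiset PRS(X):
[⟨2 | 0⟩, ⟨2 | 0⟩, ⟨2 | 1⟩, ⟨2 | 1⟩, ⟨2 | 1⟩, ⟨2 | 1⟩, ⟨2 | 1⟩, ⟨2 | 1⟩, ⟨2 | 1 1⟩, ⟨2 | 2⟩, ⟨2 | 2⟩, ⟨2 | 2⟩, ⟨2 | 2⟩, ⟨2 | 3⟩]


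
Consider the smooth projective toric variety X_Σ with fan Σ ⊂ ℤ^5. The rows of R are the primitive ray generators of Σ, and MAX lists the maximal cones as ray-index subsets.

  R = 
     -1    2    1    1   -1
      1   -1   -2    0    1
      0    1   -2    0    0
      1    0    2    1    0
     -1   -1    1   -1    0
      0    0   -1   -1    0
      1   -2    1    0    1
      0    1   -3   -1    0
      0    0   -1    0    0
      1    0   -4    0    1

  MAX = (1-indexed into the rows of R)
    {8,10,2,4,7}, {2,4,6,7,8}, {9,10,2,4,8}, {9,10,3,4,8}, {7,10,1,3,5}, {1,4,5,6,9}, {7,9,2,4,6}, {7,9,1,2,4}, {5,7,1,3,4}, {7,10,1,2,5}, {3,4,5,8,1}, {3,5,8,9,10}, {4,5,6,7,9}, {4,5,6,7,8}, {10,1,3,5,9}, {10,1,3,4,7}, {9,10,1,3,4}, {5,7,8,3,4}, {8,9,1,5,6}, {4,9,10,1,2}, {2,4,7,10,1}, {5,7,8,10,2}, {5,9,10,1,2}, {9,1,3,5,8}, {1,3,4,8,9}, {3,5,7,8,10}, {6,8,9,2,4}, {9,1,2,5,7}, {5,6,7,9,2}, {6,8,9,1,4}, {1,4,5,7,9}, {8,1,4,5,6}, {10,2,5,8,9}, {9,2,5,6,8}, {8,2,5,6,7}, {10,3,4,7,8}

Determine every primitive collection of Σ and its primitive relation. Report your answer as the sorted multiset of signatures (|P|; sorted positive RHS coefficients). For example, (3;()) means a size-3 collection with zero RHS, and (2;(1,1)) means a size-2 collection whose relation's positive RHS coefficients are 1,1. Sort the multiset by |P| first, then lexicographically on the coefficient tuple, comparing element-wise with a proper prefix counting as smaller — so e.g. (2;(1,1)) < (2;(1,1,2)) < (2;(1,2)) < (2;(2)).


15 minimal non-faces of Δ(Σ) (on 10 rays):

  P={2,3}:  v_{2} + v_{3} = v_{10} ; sig = (2;(1))
  P={3,6}:  v_{3} + v_{6} = v_{8} ; sig = (2;(1))
  P={6,10}:  v_{6} + v_{10} = v_{2} + v_{8} ; sig = (2;(1,1))
  P={1,2,6}:  v_{1} + v_{2} + v_{6} = v_{3} ; sig = (3;(1))
  P={2,4,5}:  v_{2} + v_{4} + v_{5} = v_{7} ; sig = (3;(1))
  P={3,7,9}:  v_{3} + v_{7} + v_{9} = v_{2} ; sig = (3;(1))
  P={4,5,10}:  v_{4} + v_{5} + v_{10} = v_{3} + v_{7} ; sig = (3;(1,1))
  P={7,8,9}:  v_{7} + v_{8} + v_{9} = v_{2} + v_{6} ; sig = (3;(1,1))
  P={1,6,7}:  v_{1} + v_{6} + v_{7} = v_{3} + v_{4} + v_{5} ; sig = (3;(1,1,1))
  P={1,7,8}:  v_{1} + v_{7} + v_{8} = 2·v_{3} + v_{4} + v_{5} ; sig = (3;(1,1,2))
  P={1,2,8}:  v_{1} + v_{2} + v_{8} = 2·v_{3} ; sig = (3;(2))
  P={7,9,10}:  v_{7} + v_{9} + v_{10} = 2·v_{2} ; sig = (3;(2))
  P={1,8,10}:  v_{1} + v_{8} + v_{10} = 3·v_{3} ; sig = (3;(3))
  P={3,4,5,9}:  v_{3} + v_{4} + v_{5} + v_{9} = 0 ; sig = (4;())
  P={4,5,8,9}:  v_{4} + v_{5} + v_{8} + v_{9} = v_{6} ; sig = (4;(1))

so the primitive-relation signature multiset is
{ (2;(1)) ×2,  (2;(1,1)),  (3;(1)) ×3,  (3;(1,1)) ×2,  (3;(1,1,1)),  (3;(1,1,2)),  (3;(2)) ×2,  (3;(3)),  (4;()),  (4;(1)) }


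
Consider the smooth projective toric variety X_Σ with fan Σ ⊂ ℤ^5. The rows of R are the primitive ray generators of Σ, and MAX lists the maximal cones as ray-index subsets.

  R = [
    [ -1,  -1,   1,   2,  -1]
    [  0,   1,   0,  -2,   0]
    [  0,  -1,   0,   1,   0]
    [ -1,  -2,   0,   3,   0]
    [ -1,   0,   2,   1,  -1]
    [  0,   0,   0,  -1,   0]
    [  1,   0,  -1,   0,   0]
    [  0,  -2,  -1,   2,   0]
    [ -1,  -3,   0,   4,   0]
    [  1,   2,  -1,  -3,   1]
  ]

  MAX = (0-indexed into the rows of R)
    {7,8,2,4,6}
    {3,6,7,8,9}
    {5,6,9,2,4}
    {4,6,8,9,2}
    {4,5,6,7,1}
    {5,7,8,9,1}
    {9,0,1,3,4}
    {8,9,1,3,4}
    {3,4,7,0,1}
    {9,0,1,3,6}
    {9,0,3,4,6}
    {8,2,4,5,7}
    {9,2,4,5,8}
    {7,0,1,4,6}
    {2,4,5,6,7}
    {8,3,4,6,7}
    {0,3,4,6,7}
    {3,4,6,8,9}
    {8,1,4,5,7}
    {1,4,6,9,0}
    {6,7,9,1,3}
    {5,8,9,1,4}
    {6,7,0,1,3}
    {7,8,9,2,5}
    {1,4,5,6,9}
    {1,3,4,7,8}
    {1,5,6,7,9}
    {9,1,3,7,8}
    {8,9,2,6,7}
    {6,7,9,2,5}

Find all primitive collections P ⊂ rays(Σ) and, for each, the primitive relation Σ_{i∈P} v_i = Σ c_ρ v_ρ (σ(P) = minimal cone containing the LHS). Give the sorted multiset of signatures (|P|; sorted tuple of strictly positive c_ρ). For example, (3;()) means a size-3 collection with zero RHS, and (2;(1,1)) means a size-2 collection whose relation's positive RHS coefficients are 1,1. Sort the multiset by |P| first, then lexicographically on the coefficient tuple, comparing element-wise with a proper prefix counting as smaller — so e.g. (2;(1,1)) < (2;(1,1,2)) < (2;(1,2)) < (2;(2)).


11 minimal non-faces of Δ(Σ) (on 10 rays):

  {1,2}:  v_{1} + v_{2} = v_{5}  ⇒ sig = (2;(1))
  {2,3}:  v_{2} + v_{3} = v_{8}  ⇒ sig = (2;(1))
  {0,2}:  v_{0} + v_{2} = v_{4} + v_{7}  ⇒ sig = (2;(1,1))
  {3,5}:  v_{3} + v_{5} = v_{1} + v_{8}  ⇒ sig = (2;(1,1))
  {0,5}:  v_{0} + v_{5} = v_{1} + v_{4} + v_{7}  ⇒ sig = (2;(1,1,1))
  {0,8}:  v_{0} + v_{8} = v_{3} + v_{4} + v_{7}  ⇒ sig = (2;(1,1,1))
  {4,7,9}:  v_{4} + v_{7} + v_{9} = 0  ⇒ sig = (3;())
  {1,6,8}:  v_{1} + v_{6} + v_{8} = v_{7}  ⇒ sig = (3;(1))
  {5,6,8}:  v_{5} + v_{6} + v_{8} = v_{2} + v_{7}  ⇒ sig = (3;(1,1))
  {0,7,9}:  v_{0} + v_{7} + v_{9} = v_{1} + v_{3} + v_{6}  ⇒ sig = (3;(1,1,1))
  {1,3,4,6}:  v_{1} + v_{3} + v_{4} + v_{6} = v_{0}  ⇒ sig = (4;(1))

Sorted signature multiset PRS(X):
    |P|=2: 6 collections, coeffs (1), (1), (1,1), (1,1), (1,1,1), (1,1,1)
    |P|=3: 4 collections, coeffs (), (1), (1,1), (1,1,1)
    |P|=4: 1 collection, coeffs (1)


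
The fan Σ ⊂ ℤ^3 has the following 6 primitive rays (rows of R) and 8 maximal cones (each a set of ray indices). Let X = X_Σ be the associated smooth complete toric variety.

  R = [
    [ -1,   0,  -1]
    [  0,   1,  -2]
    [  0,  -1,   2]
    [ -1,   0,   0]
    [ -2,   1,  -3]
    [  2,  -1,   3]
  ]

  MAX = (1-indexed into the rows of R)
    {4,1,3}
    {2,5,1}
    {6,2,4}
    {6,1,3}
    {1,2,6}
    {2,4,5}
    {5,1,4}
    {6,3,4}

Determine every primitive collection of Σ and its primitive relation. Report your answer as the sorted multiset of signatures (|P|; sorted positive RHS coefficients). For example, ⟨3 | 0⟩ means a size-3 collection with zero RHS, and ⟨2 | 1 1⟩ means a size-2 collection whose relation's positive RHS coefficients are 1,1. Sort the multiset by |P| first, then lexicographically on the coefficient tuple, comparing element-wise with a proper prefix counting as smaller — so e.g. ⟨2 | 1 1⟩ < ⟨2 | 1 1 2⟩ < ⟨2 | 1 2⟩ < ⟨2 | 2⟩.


Σ has 5 primitive collections:

  {2,3}:  v_{2} + v_{3} = 0  ⇒ sig = ⟨2 | 0⟩
  {5,6}:  v_{5} + v_{6} = 0  ⇒ sig = ⟨2 | 0⟩
  {3,5}:  v_{3} + v_{5} = v_{1} + v_{4}  ⇒ sig = ⟨2 | 1 1⟩
  {1,2,4}:  v_{1} + v_{2} + v_{4} = v_{5}  ⇒ sig = ⟨3 | 1⟩
  {1,4,6}:  v_{1} + v_{4} + v_{6} = v_{3}  ⇒ sig = ⟨3 | 1⟩

Sorted signature multiset PRS(X):
{ ⟨2 | 0⟩ ×2,  ⟨2 | 1 1⟩,  ⟨3 | 1⟩ ×2 }


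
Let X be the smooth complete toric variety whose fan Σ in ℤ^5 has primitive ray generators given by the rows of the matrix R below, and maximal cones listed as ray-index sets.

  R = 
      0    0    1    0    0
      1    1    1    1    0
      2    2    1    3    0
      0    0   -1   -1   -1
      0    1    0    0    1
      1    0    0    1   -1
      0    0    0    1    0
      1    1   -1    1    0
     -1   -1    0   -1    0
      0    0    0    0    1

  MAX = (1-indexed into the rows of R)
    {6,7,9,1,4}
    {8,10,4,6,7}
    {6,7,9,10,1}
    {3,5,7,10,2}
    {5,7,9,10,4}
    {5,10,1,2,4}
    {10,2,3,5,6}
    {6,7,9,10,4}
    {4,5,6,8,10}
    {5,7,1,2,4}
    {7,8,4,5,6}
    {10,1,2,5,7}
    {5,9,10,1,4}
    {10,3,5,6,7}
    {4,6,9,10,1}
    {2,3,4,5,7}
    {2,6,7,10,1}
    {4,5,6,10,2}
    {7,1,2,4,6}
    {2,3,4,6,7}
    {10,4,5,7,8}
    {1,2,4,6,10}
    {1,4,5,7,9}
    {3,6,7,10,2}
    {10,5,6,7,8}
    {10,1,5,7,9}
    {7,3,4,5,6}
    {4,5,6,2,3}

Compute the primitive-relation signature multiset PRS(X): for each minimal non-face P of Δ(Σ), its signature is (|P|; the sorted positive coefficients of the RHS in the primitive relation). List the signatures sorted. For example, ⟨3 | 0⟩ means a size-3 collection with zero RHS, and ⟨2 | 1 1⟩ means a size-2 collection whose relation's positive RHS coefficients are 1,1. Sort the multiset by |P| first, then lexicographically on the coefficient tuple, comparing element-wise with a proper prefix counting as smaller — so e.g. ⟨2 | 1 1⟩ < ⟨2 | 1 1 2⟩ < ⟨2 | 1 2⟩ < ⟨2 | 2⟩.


Primitive collections (14):

  {2,9}:  v_{2} + v_{9} = v_{1}  so sig = ⟨2 | 1⟩
  {1,8}:  v_{1} + v_{8} = v_{5} + v_{6}  so sig = ⟨2 | 1 1⟩
  {3,9}:  v_{3} + v_{9} = v_{2} + v_{7}  so sig = ⟨2 | 1 1⟩
  {8,9}:  v_{8} + v_{9} = v_{4} + v_{7} + v_{10}  so sig = ⟨2 | 1 1 1⟩
  {1,3}:  v_{1} + v_{3} = 2·v_{2} + v_{7}  so sig = ⟨2 | 1 2⟩
  {3,8}:  v_{3} + v_{8} = 3·v_{5} + 3·v_{6} + v_{7}  so sig = ⟨2 | 1 3 3⟩
  {2,8}:  v_{2} + v_{8} = 2·v_{5} + 2·v_{6}  so sig = ⟨2 | 2 2⟩
  {5,6,9}:  v_{5} + v_{6} + v_{9} = 0  so sig = ⟨3 | 0⟩
  {1,5,6}:  v_{1} + v_{5} + v_{6} = v_{2}  so sig = ⟨3 | 1⟩
  {3,4,10}:  v_{3} + v_{4} + v_{10} = 2·v_{5} + 2·v_{6}  so sig = ⟨3 | 2 2⟩
  {1,4,7,10}:  v_{1} + v_{4} + v_{7} + v_{10} = 0  so sig = ⟨4 | 0⟩
  {2,5,6,7}:  v_{2} + v_{5} + v_{6} + v_{7} = v_{3}  so sig = ⟨4 | 1⟩
  {2,4,7,10}:  v_{2} + v_{4} + v_{7} + v_{10} = v_{5} + v_{6}  so sig = ⟨4 | 1 1⟩
  {4,5,6,7,10}:  v_{4} + v_{5} + v_{6} + v_{7} + v_{10} = v_{8}  so sig = ⟨5 | 1⟩

Sorted signature multiset PRS(X):
    |P|=2: 7 collections, coeffs (1), (1,1), (1,1), (1,1,1), (1,2), (1,3,3), (2,2)
    |P|=3: 3 collections, coeffs (), (1), (2,2)
    |P|=4: 3 collections, coeffs (), (1), (1,1)
    |P|=5: 1 collection, coeffs (1)
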